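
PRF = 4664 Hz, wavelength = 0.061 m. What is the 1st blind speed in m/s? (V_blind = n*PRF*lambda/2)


V_blind = 1 * 4664 * 0.061 / 2 = 142.3 m/s

142.3 m/s


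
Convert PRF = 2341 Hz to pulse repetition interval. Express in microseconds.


PRI = 1/2341 = 0.0004271679 s = 427.2 us

427.2 us


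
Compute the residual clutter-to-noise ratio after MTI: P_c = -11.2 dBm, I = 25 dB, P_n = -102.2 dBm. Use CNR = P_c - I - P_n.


CNR = -11.2 - 25 - (-102.2) = 66.0 dB

66.0 dB


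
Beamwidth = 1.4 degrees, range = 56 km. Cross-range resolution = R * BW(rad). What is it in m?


BW_rad = 0.02443461
CR = 56000 * 0.02443461 = 1368.3 m

1368.3 m


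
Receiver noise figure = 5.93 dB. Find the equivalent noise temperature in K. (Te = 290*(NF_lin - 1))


NF_lin = 10^(5.93/10) = 3.917419
Te = 290 * (3.917419 - 1) = 846.1 K

846.1 K


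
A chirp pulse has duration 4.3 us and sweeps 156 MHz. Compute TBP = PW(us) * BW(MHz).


TBP = 4.3 * 156 = 670.8

670.8


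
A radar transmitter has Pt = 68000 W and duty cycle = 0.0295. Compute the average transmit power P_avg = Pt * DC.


P_avg = 68000 * 0.0295 = 2006.0 W

2006.0 W


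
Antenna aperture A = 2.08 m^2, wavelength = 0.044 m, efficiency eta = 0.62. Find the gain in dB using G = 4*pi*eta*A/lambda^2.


G_linear = 4*pi*0.62*2.08/0.044^2 = 8370.66
G_dB = 10*log10(8370.66) = 39.2 dB

39.2 dB


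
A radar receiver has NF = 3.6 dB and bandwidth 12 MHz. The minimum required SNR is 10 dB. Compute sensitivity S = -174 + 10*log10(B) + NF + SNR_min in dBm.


10*log10(12000000.0) = 70.79
S = -174 + 70.79 + 3.6 + 10 = -89.6 dBm

-89.6 dBm


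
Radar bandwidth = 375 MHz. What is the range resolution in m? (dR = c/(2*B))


dR = 3e8 / (2 * 375000000.0) = 0.4 m

0.4 m


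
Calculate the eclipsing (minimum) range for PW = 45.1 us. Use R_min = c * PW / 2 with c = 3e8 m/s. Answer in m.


R_min = 3e8 * 45.1e-6 / 2 = 6765.0 m

6765.0 m


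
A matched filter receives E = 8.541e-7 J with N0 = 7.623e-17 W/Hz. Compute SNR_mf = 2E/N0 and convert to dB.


SNR_lin = 2 * 8.541e-7 / 7.623e-17 = 2.241e10
SNR_dB = 10*log10(2.241e10) = 103.5 dB

103.5 dB


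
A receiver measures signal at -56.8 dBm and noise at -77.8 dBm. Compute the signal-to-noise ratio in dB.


SNR = -56.8 - (-77.8) = 21.0 dB

21.0 dB


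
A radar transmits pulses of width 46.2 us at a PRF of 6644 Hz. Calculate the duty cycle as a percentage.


DC = 46.2e-6 * 6644 * 100 = 30.7%

30.7%


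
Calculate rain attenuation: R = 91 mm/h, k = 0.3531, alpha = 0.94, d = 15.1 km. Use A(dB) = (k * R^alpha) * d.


gamma = 0.3531 * 91^0.94 = 24.513009 dB/km
A = 24.513009 * 15.1 = 370.15 dB

370.15 dB


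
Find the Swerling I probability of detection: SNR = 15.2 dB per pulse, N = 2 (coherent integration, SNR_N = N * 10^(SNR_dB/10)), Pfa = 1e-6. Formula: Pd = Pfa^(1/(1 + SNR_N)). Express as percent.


SNR_lin = 10^(15.2/10) = 33.11311
SNR_N = 2 * 33.11311 = 66.22622
1/(1 + SNR_N) = 1/67.22622 = 0.0148751
Pd = (1e-6)^0.0148751 = 0.81423
Pd = 81.4%

81.4%


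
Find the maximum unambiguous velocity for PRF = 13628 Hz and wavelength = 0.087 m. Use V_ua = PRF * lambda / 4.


V_ua = 13628 * 0.087 / 4 = 296.4 m/s

296.4 m/s


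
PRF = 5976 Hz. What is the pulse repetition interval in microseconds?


PRI = 1/5976 = 0.000167336 s = 167.3 us

167.3 us


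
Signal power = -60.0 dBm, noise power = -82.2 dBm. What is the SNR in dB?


SNR = -60.0 - (-82.2) = 22.2 dB

22.2 dB


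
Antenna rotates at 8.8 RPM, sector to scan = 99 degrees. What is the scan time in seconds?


t = 99 / (8.8 * 360) * 60 = 1.88 s

1.88 s


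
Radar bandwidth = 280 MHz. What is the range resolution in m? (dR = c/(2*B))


dR = 3e8 / (2 * 280000000.0) = 0.54 m

0.54 m


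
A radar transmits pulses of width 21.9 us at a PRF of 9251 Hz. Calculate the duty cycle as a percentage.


DC = 21.9e-6 * 9251 * 100 = 20.26%

20.26%


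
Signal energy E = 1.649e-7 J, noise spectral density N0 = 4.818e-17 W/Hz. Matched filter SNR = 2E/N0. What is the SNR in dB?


SNR_lin = 2 * 1.649e-7 / 4.818e-17 = 6.845e9
SNR_dB = 10*log10(6.845e9) = 98.4 dB

98.4 dB


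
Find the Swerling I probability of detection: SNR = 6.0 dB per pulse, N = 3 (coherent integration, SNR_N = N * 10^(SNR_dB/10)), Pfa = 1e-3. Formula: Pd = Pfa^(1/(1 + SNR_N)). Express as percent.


SNR_lin = 10^(6.0/10) = 3.98107
SNR_N = 3 * 3.98107 = 11.94321
1/(1 + SNR_N) = 1/12.94321 = 0.0772606
Pd = (1e-3)^0.0772606 = 0.58643
Pd = 58.6%

58.6%


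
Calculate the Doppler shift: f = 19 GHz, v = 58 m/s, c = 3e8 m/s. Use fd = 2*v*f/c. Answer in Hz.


fd = 2 * 58 * 19000000000.0 / 3e8 = 7346.7 Hz

7346.7 Hz


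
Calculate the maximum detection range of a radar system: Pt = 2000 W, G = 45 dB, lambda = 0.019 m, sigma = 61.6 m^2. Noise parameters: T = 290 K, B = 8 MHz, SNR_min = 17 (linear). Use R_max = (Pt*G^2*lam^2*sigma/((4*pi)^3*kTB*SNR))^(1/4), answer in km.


G_lin = 10^(45/10) = 31622.776602
R^4 = 2000 * 31622.776602^2 * 0.019^2 * 61.6 / ((4*pi)^3 * 1.38e-23 * 290 * 8000000.0 * 17)
R^4 = 4.11787e19 m^4
R_max = (4.11787e19)^(1/4) = 80106.6 m = 80.1 km

80.1 km


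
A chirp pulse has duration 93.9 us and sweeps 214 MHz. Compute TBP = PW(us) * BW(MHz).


TBP = 93.9 * 214 = 20094.6

20094.6


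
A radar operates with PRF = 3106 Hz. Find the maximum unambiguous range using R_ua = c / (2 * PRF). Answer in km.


R_ua = 3e8 / (2 * 3106) = 48293.6 m = 48.3 km

48.3 km


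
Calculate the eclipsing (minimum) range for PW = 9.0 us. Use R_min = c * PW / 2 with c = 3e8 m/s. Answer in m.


R_min = 3e8 * 9.0e-6 / 2 = 1350.0 m

1350.0 m


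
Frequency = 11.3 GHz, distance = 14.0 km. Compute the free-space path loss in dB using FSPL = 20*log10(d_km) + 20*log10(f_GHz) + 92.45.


20*log10(14.0) = 22.92
20*log10(11.3) = 21.06
FSPL = 136.4 dB

136.4 dB


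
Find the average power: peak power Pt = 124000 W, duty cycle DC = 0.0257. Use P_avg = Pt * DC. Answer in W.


P_avg = 124000 * 0.0257 = 3186.8 W

3186.8 W


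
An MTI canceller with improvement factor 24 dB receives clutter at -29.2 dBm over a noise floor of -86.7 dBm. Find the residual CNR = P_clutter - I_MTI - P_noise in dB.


CNR = -29.2 - 24 - (-86.7) = 33.5 dB

33.5 dB


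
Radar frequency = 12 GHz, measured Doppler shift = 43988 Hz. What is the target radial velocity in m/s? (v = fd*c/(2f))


v = 43988 * 3e8 / (2 * 12000000000.0) = 549.9 m/s

549.9 m/s


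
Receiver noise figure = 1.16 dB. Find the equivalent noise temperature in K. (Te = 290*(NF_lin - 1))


NF_lin = 10^(1.16/10) = 1.306171
Te = 290 * (1.306171 - 1) = 88.8 K

88.8 K


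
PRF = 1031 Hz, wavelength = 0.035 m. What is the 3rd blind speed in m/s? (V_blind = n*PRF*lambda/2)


V_blind = 3 * 1031 * 0.035 / 2 = 54.1 m/s

54.1 m/s


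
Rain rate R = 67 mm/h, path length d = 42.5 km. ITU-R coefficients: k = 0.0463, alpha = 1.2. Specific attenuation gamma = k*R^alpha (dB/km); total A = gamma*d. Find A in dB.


gamma = 0.0463 * 67^1.2 = 7.192349 dB/km
A = 7.192349 * 42.5 = 305.67 dB

305.67 dB


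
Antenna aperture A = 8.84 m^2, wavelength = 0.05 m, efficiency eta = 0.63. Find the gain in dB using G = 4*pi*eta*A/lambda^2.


G_linear = 4*pi*0.63*8.84/0.05^2 = 27993.85
G_dB = 10*log10(27993.85) = 44.5 dB

44.5 dB


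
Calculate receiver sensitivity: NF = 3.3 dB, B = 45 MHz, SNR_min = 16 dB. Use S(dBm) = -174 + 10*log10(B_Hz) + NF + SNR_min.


10*log10(45000000.0) = 76.53
S = -174 + 76.53 + 3.3 + 16 = -78.2 dBm

-78.2 dBm


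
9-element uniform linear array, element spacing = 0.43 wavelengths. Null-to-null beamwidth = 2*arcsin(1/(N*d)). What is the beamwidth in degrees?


1/(N*d) = 1/(9*0.43) = 0.258398
BW = 2*arcsin(0.258398) = 30.0 degrees

30.0 degrees


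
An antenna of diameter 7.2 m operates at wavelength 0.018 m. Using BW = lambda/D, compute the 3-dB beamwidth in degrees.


BW_rad = 0.018 / 7.2 = 0.0025
BW_deg = 0.14 degrees

0.14 degrees


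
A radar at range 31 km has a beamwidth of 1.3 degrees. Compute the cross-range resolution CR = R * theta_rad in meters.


BW_rad = 0.02268928
CR = 31000 * 0.02268928 = 703.4 m

703.4 m


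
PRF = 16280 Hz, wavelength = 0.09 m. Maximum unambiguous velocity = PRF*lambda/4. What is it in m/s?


V_ua = 16280 * 0.09 / 4 = 366.3 m/s

366.3 m/s


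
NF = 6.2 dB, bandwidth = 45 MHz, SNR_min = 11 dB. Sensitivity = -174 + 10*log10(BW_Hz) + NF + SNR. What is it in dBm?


10*log10(45000000.0) = 76.53
S = -174 + 76.53 + 6.2 + 11 = -80.3 dBm

-80.3 dBm


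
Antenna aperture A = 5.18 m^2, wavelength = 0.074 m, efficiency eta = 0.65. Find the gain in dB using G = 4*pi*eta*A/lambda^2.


G_linear = 4*pi*0.65*5.18/0.074^2 = 7726.62
G_dB = 10*log10(7726.62) = 38.9 dB

38.9 dB


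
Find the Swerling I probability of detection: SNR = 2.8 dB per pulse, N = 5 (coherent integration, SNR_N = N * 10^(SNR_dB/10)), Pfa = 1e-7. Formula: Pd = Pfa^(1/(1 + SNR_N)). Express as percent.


SNR_lin = 10^(2.8/10) = 1.90546
SNR_N = 5 * 1.90546 = 9.5273
1/(1 + SNR_N) = 1/10.5273 = 0.0949911
Pd = (1e-7)^0.0949911 = 0.2163
Pd = 21.6%

21.6%


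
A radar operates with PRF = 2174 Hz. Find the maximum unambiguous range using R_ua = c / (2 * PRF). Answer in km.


R_ua = 3e8 / (2 * 2174) = 68997.2 m = 69.0 km

69.0 km


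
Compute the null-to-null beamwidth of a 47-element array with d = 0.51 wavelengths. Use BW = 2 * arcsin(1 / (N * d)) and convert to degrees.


1/(N*d) = 1/(47*0.51) = 0.041719
BW = 2*arcsin(0.041719) = 4.8 degrees

4.8 degrees


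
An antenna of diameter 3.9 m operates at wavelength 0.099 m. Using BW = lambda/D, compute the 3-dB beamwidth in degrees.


BW_rad = 0.099 / 3.9 = 0.025385
BW_deg = 1.45 degrees

1.45 degrees


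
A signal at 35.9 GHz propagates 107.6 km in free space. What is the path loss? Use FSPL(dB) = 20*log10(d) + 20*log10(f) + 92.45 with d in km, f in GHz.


20*log10(107.6) = 40.64
20*log10(35.9) = 31.1
FSPL = 164.2 dB

164.2 dB


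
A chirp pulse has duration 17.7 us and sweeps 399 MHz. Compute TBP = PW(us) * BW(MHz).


TBP = 17.7 * 399 = 7062.3

7062.3


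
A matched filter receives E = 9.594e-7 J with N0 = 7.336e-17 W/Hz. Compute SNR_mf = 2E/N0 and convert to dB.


SNR_lin = 2 * 9.594e-7 / 7.336e-17 = 2.616e10
SNR_dB = 10*log10(2.616e10) = 104.2 dB

104.2 dB


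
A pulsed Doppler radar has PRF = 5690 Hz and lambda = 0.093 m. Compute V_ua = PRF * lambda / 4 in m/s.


V_ua = 5690 * 0.093 / 4 = 132.3 m/s

132.3 m/s


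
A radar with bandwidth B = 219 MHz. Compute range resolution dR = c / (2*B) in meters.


dR = 3e8 / (2 * 219000000.0) = 0.68 m

0.68 m


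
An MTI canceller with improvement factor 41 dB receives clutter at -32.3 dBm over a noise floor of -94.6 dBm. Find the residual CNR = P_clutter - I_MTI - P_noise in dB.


CNR = -32.3 - 41 - (-94.6) = 21.3 dB

21.3 dB


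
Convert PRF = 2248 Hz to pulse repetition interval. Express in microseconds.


PRI = 1/2248 = 0.0004448399 s = 444.8 us

444.8 us


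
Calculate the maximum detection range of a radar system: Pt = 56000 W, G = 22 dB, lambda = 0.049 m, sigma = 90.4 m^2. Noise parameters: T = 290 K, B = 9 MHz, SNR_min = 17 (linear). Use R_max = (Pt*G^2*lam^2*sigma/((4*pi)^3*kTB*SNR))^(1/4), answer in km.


G_lin = 10^(22/10) = 158.489319
R^4 = 56000 * 158.489319^2 * 0.049^2 * 90.4 / ((4*pi)^3 * 1.38e-23 * 290 * 9000000.0 * 17)
R^4 = 2.51276e17 m^4
R_max = (2.51276e17)^(1/4) = 22389.2 m = 22.4 km

22.4 km


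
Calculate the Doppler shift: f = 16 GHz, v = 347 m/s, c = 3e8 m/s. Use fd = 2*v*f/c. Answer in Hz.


fd = 2 * 347 * 16000000000.0 / 3e8 = 37013.3 Hz

37013.3 Hz


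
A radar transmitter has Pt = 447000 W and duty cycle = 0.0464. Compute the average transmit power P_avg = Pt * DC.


P_avg = 447000 * 0.0464 = 20740.8 W

20740.8 W


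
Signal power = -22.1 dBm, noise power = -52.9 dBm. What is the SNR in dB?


SNR = -22.1 - (-52.9) = 30.8 dB

30.8 dB


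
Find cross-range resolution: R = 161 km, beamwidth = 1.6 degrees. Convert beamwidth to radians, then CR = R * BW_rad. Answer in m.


BW_rad = 0.027925268
CR = 161000 * 0.027925268 = 4496.0 m

4496.0 m


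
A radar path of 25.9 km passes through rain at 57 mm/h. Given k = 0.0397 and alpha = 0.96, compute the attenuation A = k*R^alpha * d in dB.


gamma = 0.0397 * 57^0.96 = 1.924998 dB/km
A = 1.924998 * 25.9 = 49.86 dB

49.86 dB


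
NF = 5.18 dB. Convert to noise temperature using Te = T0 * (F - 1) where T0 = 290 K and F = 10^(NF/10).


NF_lin = 10^(5.18/10) = 3.296097
Te = 290 * (3.296097 - 1) = 665.9 K

665.9 K


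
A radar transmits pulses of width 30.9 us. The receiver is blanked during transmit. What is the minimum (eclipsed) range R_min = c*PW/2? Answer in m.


R_min = 3e8 * 30.9e-6 / 2 = 4635.0 m

4635.0 m


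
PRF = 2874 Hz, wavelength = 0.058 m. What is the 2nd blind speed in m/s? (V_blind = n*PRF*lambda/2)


V_blind = 2 * 2874 * 0.058 / 2 = 166.7 m/s

166.7 m/s


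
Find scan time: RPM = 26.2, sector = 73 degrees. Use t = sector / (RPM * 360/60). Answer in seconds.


t = 73 / (26.2 * 360) * 60 = 0.46 s

0.46 s


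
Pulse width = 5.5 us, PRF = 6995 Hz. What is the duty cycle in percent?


DC = 5.5e-6 * 6995 * 100 = 3.85%

3.85%


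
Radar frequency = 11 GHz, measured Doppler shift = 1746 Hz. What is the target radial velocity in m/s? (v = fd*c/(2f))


v = 1746 * 3e8 / (2 * 11000000000.0) = 23.8 m/s

23.8 m/s


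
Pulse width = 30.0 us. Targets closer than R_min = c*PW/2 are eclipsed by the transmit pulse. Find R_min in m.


R_min = 3e8 * 30.0e-6 / 2 = 4500.0 m

4500.0 m


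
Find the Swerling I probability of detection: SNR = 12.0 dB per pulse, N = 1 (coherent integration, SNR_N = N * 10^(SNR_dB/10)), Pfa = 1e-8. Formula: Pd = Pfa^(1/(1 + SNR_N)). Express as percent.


SNR_lin = 10^(12.0/10) = 15.84893
SNR_N = 1 * 15.84893 = 15.84893
1/(1 + SNR_N) = 1/16.84893 = 0.0593509
Pd = (1e-8)^0.0593509 = 0.33511
Pd = 33.5%

33.5%


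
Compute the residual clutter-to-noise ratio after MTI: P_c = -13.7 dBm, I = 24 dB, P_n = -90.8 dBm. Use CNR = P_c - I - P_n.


CNR = -13.7 - 24 - (-90.8) = 53.1 dB

53.1 dB


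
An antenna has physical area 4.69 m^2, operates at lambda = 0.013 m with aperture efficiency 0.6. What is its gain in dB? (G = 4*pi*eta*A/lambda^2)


G_linear = 4*pi*0.6*4.69/0.013^2 = 209241.22
G_dB = 10*log10(209241.22) = 53.2 dB

53.2 dB


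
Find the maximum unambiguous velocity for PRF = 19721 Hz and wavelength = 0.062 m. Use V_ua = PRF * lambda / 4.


V_ua = 19721 * 0.062 / 4 = 305.7 m/s

305.7 m/s


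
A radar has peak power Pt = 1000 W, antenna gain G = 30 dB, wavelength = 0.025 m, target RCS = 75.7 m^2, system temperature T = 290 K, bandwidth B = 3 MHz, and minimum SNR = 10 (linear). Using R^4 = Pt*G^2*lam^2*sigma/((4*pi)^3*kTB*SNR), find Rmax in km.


G_lin = 10^(30/10) = 1000.0
R^4 = 1000 * 1000.0^2 * 0.025^2 * 75.7 / ((4*pi)^3 * 1.38e-23 * 290 * 3000000.0 * 10)
R^4 = 1.98586e17 m^4
R_max = (1.98586e17)^(1/4) = 21109.9 m = 21.1 km

21.1 km


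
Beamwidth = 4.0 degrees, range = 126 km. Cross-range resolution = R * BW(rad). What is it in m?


BW_rad = 0.06981317
CR = 126000 * 0.06981317 = 8796.5 m

8796.5 m


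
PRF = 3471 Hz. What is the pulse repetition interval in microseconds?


PRI = 1/3471 = 0.0002881014 s = 288.1 us

288.1 us


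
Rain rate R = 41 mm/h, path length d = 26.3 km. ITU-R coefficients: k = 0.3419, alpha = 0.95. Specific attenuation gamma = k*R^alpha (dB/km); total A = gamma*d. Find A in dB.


gamma = 0.3419 * 41^0.95 = 11.642433 dB/km
A = 11.642433 * 26.3 = 306.2 dB

306.2 dB


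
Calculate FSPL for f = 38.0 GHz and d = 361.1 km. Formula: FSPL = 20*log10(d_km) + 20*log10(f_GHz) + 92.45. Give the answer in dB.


20*log10(361.1) = 51.15
20*log10(38.0) = 31.6
FSPL = 175.2 dB

175.2 dB


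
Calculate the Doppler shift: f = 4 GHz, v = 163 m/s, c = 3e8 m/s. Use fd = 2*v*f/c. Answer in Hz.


fd = 2 * 163 * 4000000000.0 / 3e8 = 4346.7 Hz

4346.7 Hz


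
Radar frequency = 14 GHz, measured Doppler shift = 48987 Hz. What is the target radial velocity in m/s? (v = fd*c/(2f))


v = 48987 * 3e8 / (2 * 14000000000.0) = 524.9 m/s

524.9 m/s


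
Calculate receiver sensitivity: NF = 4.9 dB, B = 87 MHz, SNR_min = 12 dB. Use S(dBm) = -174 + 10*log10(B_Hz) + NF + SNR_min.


10*log10(87000000.0) = 79.4
S = -174 + 79.4 + 4.9 + 12 = -77.7 dBm

-77.7 dBm


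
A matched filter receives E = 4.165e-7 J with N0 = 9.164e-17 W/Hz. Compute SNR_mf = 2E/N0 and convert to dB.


SNR_lin = 2 * 4.165e-7 / 9.164e-17 = 9.09e9
SNR_dB = 10*log10(9.09e9) = 99.6 dB

99.6 dB


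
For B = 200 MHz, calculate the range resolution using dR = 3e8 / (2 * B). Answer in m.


dR = 3e8 / (2 * 200000000.0) = 0.75 m

0.75 m


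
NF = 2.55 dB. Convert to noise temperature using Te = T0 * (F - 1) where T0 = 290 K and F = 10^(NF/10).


NF_lin = 10^(2.55/10) = 1.798871
Te = 290 * (1.798871 - 1) = 231.7 K

231.7 K


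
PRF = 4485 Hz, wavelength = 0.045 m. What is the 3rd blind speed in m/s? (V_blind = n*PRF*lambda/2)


V_blind = 3 * 4485 * 0.045 / 2 = 302.7 m/s

302.7 m/s


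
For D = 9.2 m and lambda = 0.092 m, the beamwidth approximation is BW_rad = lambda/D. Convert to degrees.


BW_rad = 0.092 / 9.2 = 0.01
BW_deg = 0.57 degrees

0.57 degrees


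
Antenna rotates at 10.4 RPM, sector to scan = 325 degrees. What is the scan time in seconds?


t = 325 / (10.4 * 360) * 60 = 5.21 s

5.21 s


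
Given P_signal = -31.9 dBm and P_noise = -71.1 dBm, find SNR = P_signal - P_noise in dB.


SNR = -31.9 - (-71.1) = 39.2 dB

39.2 dB


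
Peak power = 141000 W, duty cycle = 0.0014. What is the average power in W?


P_avg = 141000 * 0.0014 = 197.4 W

197.4 W


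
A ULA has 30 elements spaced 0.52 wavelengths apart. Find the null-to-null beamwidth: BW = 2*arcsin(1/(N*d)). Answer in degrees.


1/(N*d) = 1/(30*0.52) = 0.064103
BW = 2*arcsin(0.064103) = 7.4 degrees

7.4 degrees


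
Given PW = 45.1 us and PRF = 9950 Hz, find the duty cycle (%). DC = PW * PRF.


DC = 45.1e-6 * 9950 * 100 = 44.87%

44.87%


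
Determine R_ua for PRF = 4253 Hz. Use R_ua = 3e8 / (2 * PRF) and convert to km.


R_ua = 3e8 / (2 * 4253) = 35269.2 m = 35.3 km

35.3 km


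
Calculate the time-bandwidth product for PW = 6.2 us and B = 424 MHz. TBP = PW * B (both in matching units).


TBP = 6.2 * 424 = 2628.8

2628.8


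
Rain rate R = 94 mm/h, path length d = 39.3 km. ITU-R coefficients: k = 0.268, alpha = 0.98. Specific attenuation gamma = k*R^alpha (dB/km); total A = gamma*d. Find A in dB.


gamma = 0.268 * 94^0.98 = 23.003827 dB/km
A = 23.003827 * 39.3 = 904.05 dB

904.05 dB


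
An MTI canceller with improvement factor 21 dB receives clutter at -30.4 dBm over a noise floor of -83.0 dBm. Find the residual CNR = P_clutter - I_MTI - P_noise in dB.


CNR = -30.4 - 21 - (-83.0) = 31.6 dB

31.6 dB


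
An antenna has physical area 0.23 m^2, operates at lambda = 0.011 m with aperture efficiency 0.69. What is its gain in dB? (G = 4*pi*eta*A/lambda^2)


G_linear = 4*pi*0.69*0.23/0.011^2 = 16481.68
G_dB = 10*log10(16481.68) = 42.2 dB

42.2 dB


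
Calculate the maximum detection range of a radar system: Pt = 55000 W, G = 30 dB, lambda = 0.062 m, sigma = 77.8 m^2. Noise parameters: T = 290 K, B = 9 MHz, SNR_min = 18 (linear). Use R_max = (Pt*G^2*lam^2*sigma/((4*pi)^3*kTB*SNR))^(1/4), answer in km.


G_lin = 10^(30/10) = 1000.0
R^4 = 55000 * 1000.0^2 * 0.062^2 * 77.8 / ((4*pi)^3 * 1.38e-23 * 290 * 9000000.0 * 18)
R^4 = 1.27851e19 m^4
R_max = (1.27851e19)^(1/4) = 59796.5 m = 59.8 km

59.8 km


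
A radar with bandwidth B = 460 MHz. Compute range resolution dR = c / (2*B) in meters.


dR = 3e8 / (2 * 460000000.0) = 0.33 m

0.33 m


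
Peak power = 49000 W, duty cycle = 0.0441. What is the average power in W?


P_avg = 49000 * 0.0441 = 2160.9 W

2160.9 W


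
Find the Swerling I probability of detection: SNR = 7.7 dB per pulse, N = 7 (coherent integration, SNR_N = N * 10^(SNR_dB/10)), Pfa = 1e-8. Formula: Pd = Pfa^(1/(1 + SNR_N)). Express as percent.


SNR_lin = 10^(7.7/10) = 5.88844
SNR_N = 7 * 5.88844 = 41.21908
1/(1 + SNR_N) = 1/42.21908 = 0.023686
Pd = (1e-8)^0.023686 = 0.64642
Pd = 64.6%

64.6%


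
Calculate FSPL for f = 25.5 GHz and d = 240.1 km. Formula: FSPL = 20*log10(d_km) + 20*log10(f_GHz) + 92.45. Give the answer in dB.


20*log10(240.1) = 47.61
20*log10(25.5) = 28.13
FSPL = 168.2 dB

168.2 dB


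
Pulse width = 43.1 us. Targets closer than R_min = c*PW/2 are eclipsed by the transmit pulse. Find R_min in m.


R_min = 3e8 * 43.1e-6 / 2 = 6465.0 m

6465.0 m


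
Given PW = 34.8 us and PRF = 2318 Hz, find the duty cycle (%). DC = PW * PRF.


DC = 34.8e-6 * 2318 * 100 = 8.07%

8.07%


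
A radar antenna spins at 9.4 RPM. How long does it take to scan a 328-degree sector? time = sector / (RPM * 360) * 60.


t = 328 / (9.4 * 360) * 60 = 5.82 s

5.82 s


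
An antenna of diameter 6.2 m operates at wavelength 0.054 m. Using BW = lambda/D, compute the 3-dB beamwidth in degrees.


BW_rad = 0.054 / 6.2 = 0.00871
BW_deg = 0.5 degrees

0.5 degrees


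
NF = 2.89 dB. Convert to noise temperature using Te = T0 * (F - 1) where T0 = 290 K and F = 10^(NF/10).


NF_lin = 10^(2.89/10) = 1.94536
Te = 290 * (1.94536 - 1) = 274.2 K

274.2 K


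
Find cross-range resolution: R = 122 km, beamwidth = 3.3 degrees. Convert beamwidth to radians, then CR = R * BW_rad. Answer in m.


BW_rad = 0.057595865
CR = 122000 * 0.057595865 = 7026.7 m

7026.7 m


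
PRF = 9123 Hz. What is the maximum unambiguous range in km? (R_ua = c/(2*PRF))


R_ua = 3e8 / (2 * 9123) = 16442.0 m = 16.4 km

16.4 km


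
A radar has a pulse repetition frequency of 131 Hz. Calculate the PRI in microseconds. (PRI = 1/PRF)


PRI = 1/131 = 0.0076335878 s = 7633.6 us

7633.6 us


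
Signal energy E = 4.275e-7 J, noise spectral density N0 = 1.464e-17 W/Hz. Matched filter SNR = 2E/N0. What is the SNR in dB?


SNR_lin = 2 * 4.275e-7 / 1.464e-17 = 5.84e10
SNR_dB = 10*log10(5.84e10) = 107.7 dB

107.7 dB


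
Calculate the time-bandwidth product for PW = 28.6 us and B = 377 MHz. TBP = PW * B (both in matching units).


TBP = 28.6 * 377 = 10782.2

10782.2


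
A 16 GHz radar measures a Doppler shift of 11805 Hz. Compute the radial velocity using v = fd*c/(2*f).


v = 11805 * 3e8 / (2 * 16000000000.0) = 110.7 m/s

110.7 m/s


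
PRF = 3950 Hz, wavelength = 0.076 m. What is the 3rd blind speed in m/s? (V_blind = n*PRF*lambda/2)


V_blind = 3 * 3950 * 0.076 / 2 = 450.3 m/s

450.3 m/s


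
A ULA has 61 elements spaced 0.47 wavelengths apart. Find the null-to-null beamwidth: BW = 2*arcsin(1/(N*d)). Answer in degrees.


1/(N*d) = 1/(61*0.47) = 0.03488
BW = 2*arcsin(0.03488) = 4.0 degrees

4.0 degrees


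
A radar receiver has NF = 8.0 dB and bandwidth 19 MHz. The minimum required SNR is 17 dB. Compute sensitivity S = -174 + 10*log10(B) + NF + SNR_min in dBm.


10*log10(19000000.0) = 72.79
S = -174 + 72.79 + 8.0 + 17 = -76.2 dBm

-76.2 dBm


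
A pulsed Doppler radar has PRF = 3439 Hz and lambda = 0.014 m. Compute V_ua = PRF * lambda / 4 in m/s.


V_ua = 3439 * 0.014 / 4 = 12.0 m/s

12.0 m/s


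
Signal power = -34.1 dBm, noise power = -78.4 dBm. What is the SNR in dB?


SNR = -34.1 - (-78.4) = 44.3 dB

44.3 dB


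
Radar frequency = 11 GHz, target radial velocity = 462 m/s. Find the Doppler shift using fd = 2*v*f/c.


fd = 2 * 462 * 11000000000.0 / 3e8 = 33880.0 Hz

33880.0 Hz


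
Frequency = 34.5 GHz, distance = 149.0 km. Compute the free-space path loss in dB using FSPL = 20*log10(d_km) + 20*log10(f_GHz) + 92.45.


20*log10(149.0) = 43.46
20*log10(34.5) = 30.76
FSPL = 166.7 dB

166.7 dB


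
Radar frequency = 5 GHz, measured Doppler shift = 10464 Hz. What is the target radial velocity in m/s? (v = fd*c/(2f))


v = 10464 * 3e8 / (2 * 5000000000.0) = 313.9 m/s

313.9 m/s


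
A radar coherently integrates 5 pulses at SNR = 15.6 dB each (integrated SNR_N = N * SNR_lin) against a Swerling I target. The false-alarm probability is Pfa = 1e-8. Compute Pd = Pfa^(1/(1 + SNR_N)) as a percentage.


SNR_lin = 10^(15.6/10) = 36.30781
SNR_N = 5 * 36.30781 = 181.53905
1/(1 + SNR_N) = 1/182.53905 = 0.0054783
Pd = (1e-8)^0.0054783 = 0.90401
Pd = 90.4%

90.4%


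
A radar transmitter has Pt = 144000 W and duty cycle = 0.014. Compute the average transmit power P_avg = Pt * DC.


P_avg = 144000 * 0.014 = 2016.0 W

2016.0 W


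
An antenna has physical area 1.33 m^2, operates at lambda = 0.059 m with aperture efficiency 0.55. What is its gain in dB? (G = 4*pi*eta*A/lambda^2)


G_linear = 4*pi*0.55*1.33/0.059^2 = 2640.71
G_dB = 10*log10(2640.71) = 34.2 dB

34.2 dB


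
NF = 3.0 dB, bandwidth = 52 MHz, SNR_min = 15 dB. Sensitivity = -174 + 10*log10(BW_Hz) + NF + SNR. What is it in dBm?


10*log10(52000000.0) = 77.16
S = -174 + 77.16 + 3.0 + 15 = -78.8 dBm

-78.8 dBm


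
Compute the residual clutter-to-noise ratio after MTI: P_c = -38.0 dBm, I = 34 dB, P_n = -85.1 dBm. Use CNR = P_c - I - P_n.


CNR = -38.0 - 34 - (-85.1) = 13.1 dB

13.1 dB


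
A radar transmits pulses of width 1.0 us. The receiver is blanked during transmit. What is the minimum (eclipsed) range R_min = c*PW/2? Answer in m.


R_min = 3e8 * 1.0e-6 / 2 = 150.0 m

150.0 m


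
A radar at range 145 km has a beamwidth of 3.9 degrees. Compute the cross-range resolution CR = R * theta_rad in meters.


BW_rad = 0.068067841
CR = 145000 * 0.068067841 = 9869.8 m

9869.8 m


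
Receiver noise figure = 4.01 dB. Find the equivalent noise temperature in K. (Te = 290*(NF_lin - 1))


NF_lin = 10^(4.01/10) = 2.517677
Te = 290 * (2.517677 - 1) = 440.1 K

440.1 K


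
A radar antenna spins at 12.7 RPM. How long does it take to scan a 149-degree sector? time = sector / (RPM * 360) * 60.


t = 149 / (12.7 * 360) * 60 = 1.96 s

1.96 s


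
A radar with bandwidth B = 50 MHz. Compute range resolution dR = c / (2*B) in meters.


dR = 3e8 / (2 * 50000000.0) = 3.0 m

3.0 m


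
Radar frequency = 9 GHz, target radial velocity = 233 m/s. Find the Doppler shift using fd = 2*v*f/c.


fd = 2 * 233 * 9000000000.0 / 3e8 = 13980.0 Hz

13980.0 Hz


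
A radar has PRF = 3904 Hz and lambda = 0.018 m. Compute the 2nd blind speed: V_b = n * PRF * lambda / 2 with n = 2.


V_blind = 2 * 3904 * 0.018 / 2 = 70.3 m/s

70.3 m/s


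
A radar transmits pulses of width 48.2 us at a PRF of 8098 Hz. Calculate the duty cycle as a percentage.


DC = 48.2e-6 * 8098 * 100 = 39.03%

39.03%


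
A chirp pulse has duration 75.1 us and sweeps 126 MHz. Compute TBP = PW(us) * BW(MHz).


TBP = 75.1 * 126 = 9462.6

9462.6


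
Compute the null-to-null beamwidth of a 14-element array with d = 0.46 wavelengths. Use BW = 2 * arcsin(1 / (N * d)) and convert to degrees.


1/(N*d) = 1/(14*0.46) = 0.15528
BW = 2*arcsin(0.15528) = 17.9 degrees

17.9 degrees


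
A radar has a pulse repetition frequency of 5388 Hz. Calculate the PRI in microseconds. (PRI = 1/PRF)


PRI = 1/5388 = 0.0001855976 s = 185.6 us

185.6 us


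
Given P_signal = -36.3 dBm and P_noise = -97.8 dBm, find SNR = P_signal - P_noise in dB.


SNR = -36.3 - (-97.8) = 61.5 dB

61.5 dB


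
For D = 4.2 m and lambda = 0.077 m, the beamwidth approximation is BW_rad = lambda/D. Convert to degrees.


BW_rad = 0.077 / 4.2 = 0.018333
BW_deg = 1.05 degrees

1.05 degrees


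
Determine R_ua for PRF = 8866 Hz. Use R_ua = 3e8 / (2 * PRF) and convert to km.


R_ua = 3e8 / (2 * 8866) = 16918.6 m = 16.9 km

16.9 km


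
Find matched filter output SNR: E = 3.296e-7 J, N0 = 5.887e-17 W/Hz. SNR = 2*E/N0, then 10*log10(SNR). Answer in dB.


SNR_lin = 2 * 3.296e-7 / 5.887e-17 = 1.12e10
SNR_dB = 10*log10(1.12e10) = 100.5 dB

100.5 dB


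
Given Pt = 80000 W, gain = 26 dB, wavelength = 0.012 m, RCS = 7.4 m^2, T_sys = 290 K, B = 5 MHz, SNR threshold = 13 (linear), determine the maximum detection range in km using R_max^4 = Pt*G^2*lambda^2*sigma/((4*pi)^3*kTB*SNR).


G_lin = 10^(26/10) = 398.107171
R^4 = 80000 * 398.107171^2 * 0.012^2 * 7.4 / ((4*pi)^3 * 1.38e-23 * 290 * 5000000.0 * 13)
R^4 = 2.61736e16 m^4
R_max = (2.61736e16)^(1/4) = 12719.4 m = 12.7 km

12.7 km


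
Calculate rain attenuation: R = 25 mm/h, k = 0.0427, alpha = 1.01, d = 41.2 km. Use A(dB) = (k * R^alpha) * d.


gamma = 0.0427 * 25^1.01 = 1.102421 dB/km
A = 1.102421 * 41.2 = 45.42 dB

45.42 dB


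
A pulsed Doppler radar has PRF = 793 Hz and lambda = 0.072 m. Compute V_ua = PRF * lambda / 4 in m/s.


V_ua = 793 * 0.072 / 4 = 14.3 m/s

14.3 m/s


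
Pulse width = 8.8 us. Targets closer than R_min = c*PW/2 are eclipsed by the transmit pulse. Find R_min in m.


R_min = 3e8 * 8.8e-6 / 2 = 1320.0 m

1320.0 m


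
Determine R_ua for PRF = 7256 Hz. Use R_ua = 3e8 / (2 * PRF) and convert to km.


R_ua = 3e8 / (2 * 7256) = 20672.5 m = 20.7 km

20.7 km


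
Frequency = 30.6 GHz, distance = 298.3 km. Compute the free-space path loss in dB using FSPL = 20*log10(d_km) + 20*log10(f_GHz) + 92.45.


20*log10(298.3) = 49.49
20*log10(30.6) = 29.71
FSPL = 171.7 dB

171.7 dB


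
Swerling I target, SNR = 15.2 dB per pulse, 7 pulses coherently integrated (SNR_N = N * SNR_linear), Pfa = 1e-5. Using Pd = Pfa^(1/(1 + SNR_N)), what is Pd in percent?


SNR_lin = 10^(15.2/10) = 33.11311
SNR_N = 7 * 33.11311 = 231.79177
1/(1 + SNR_N) = 1/232.79177 = 0.0042957
Pd = (1e-5)^0.0042957 = 0.95175
Pd = 95.2%

95.2%


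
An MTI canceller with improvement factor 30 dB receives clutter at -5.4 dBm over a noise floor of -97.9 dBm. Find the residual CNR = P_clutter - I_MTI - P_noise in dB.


CNR = -5.4 - 30 - (-97.9) = 62.5 dB

62.5 dB


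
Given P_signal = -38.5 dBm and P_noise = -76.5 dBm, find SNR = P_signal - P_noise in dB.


SNR = -38.5 - (-76.5) = 38.0 dB

38.0 dB


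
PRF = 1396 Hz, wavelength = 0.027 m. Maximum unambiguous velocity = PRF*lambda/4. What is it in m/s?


V_ua = 1396 * 0.027 / 4 = 9.4 m/s

9.4 m/s


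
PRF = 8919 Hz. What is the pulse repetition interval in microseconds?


PRI = 1/8919 = 0.0001121202 s = 112.1 us

112.1 us


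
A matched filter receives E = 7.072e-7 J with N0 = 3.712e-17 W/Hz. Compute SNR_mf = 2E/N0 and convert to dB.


SNR_lin = 2 * 7.072e-7 / 3.712e-17 = 3.81e10
SNR_dB = 10*log10(3.81e10) = 105.8 dB

105.8 dB


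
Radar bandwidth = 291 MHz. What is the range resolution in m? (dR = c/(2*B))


dR = 3e8 / (2 * 291000000.0) = 0.52 m

0.52 m


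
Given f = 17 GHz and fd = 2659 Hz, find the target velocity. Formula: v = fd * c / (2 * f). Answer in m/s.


v = 2659 * 3e8 / (2 * 17000000000.0) = 23.5 m/s

23.5 m/s


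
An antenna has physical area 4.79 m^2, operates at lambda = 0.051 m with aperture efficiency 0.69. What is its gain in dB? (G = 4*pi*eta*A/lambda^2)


G_linear = 4*pi*0.69*4.79/0.051^2 = 15968.13
G_dB = 10*log10(15968.13) = 42.0 dB

42.0 dB


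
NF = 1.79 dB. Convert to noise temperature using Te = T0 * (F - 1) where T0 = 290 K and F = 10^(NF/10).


NF_lin = 10^(1.79/10) = 1.51008
Te = 290 * (1.51008 - 1) = 147.9 K

147.9 K


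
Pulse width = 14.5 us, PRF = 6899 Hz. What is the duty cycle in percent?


DC = 14.5e-6 * 6899 * 100 = 10.0%

10.0%


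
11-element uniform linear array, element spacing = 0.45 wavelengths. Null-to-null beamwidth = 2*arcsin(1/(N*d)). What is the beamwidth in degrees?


1/(N*d) = 1/(11*0.45) = 0.20202
BW = 2*arcsin(0.20202) = 23.3 degrees

23.3 degrees


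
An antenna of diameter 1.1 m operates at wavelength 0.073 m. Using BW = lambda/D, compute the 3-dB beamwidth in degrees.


BW_rad = 0.073 / 1.1 = 0.066364
BW_deg = 3.8 degrees

3.8 degrees


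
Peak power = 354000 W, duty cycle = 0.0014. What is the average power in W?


P_avg = 354000 * 0.0014 = 495.6 W

495.6 W


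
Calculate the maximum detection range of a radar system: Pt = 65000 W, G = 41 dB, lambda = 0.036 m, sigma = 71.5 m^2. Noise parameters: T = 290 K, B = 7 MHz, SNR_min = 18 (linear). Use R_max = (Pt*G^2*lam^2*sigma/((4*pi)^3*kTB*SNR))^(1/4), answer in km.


G_lin = 10^(41/10) = 12589.254118
R^4 = 65000 * 12589.254118^2 * 0.036^2 * 71.5 / ((4*pi)^3 * 1.38e-23 * 290 * 7000000.0 * 18)
R^4 = 9.53997e20 m^4
R_max = (9.53997e20)^(1/4) = 175746.5 m = 175.7 km

175.7 km


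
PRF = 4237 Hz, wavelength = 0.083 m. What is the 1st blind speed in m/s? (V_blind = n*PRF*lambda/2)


V_blind = 1 * 4237 * 0.083 / 2 = 175.8 m/s

175.8 m/s


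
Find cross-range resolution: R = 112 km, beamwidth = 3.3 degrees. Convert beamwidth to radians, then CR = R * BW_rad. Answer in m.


BW_rad = 0.057595865
CR = 112000 * 0.057595865 = 6450.7 m

6450.7 m


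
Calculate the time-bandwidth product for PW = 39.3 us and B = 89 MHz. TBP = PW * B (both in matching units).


TBP = 39.3 * 89 = 3497.7

3497.7


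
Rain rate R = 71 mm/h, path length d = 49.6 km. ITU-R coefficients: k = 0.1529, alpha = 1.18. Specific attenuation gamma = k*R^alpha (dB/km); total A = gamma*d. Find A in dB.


gamma = 0.1529 * 71^1.18 = 23.382575 dB/km
A = 23.382575 * 49.6 = 1159.78 dB

1159.78 dB


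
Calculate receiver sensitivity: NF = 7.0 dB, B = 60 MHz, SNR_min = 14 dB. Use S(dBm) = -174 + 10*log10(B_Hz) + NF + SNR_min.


10*log10(60000000.0) = 77.78
S = -174 + 77.78 + 7.0 + 14 = -75.2 dBm

-75.2 dBm


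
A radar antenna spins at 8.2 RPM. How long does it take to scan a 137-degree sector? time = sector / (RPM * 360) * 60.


t = 137 / (8.2 * 360) * 60 = 2.78 s

2.78 s


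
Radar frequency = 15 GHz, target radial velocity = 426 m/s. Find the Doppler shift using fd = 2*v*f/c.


fd = 2 * 426 * 15000000000.0 / 3e8 = 42600.0 Hz

42600.0 Hz


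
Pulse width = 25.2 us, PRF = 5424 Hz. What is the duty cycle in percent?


DC = 25.2e-6 * 5424 * 100 = 13.67%

13.67%


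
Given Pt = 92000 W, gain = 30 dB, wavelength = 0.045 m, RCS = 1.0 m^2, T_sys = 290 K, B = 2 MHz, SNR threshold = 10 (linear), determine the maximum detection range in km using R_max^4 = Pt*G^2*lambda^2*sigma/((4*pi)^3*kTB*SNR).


G_lin = 10^(30/10) = 1000.0
R^4 = 92000 * 1000.0^2 * 0.045^2 * 1.0 / ((4*pi)^3 * 1.38e-23 * 290 * 2000000.0 * 10)
R^4 = 1.17294e18 m^4
R_max = (1.17294e18)^(1/4) = 32909.3 m = 32.9 km

32.9 km


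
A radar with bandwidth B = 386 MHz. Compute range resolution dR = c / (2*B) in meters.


dR = 3e8 / (2 * 386000000.0) = 0.39 m

0.39 m


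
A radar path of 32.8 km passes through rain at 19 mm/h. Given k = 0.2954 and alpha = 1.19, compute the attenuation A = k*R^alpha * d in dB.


gamma = 0.2954 * 19^1.19 = 9.820357 dB/km
A = 9.820357 * 32.8 = 322.11 dB

322.11 dB


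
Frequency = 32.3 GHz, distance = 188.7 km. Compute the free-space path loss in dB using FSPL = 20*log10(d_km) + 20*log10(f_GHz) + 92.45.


20*log10(188.7) = 45.52
20*log10(32.3) = 30.18
FSPL = 168.1 dB

168.1 dB


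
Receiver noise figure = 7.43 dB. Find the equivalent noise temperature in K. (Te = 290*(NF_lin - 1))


NF_lin = 10^(7.43/10) = 5.533501
Te = 290 * (5.533501 - 1) = 1314.7 K

1314.7 K


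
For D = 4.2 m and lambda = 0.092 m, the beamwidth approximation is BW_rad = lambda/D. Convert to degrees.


BW_rad = 0.092 / 4.2 = 0.021905
BW_deg = 1.26 degrees

1.26 degrees


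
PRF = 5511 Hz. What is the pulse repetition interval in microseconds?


PRI = 1/5511 = 0.0001814553 s = 181.5 us

181.5 us


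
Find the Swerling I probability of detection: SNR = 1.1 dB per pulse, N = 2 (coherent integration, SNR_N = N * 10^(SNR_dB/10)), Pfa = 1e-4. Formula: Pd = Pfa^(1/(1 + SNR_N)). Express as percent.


SNR_lin = 10^(1.1/10) = 1.28825
SNR_N = 2 * 1.28825 = 2.5765
1/(1 + SNR_N) = 1/3.5765 = 0.279603
Pd = (1e-4)^0.279603 = 0.07614
Pd = 7.6%

7.6%


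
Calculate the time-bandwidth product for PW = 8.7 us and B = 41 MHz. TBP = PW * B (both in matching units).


TBP = 8.7 * 41 = 356.7

356.7


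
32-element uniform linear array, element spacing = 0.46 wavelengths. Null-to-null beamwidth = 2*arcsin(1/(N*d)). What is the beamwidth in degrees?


1/(N*d) = 1/(32*0.46) = 0.067935
BW = 2*arcsin(0.067935) = 7.8 degrees

7.8 degrees


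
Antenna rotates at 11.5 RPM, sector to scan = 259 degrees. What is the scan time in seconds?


t = 259 / (11.5 * 360) * 60 = 3.75 s

3.75 s


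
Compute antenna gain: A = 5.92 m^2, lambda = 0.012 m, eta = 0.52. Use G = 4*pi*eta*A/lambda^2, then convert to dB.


G_linear = 4*pi*0.52*5.92/0.012^2 = 268641.08
G_dB = 10*log10(268641.08) = 54.3 dB

54.3 dB


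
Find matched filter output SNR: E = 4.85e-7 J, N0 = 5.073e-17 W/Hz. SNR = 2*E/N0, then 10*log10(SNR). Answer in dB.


SNR_lin = 2 * 4.85e-7 / 5.073e-17 = 1.912e10
SNR_dB = 10*log10(1.912e10) = 102.8 dB

102.8 dB


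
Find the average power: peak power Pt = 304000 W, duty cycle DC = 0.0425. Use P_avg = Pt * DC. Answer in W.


P_avg = 304000 * 0.0425 = 12920.0 W

12920.0 W


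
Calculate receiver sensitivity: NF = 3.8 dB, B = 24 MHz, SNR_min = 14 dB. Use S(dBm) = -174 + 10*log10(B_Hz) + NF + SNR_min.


10*log10(24000000.0) = 73.8
S = -174 + 73.8 + 3.8 + 14 = -82.4 dBm

-82.4 dBm


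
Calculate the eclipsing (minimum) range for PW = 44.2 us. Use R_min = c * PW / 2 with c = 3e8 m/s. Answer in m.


R_min = 3e8 * 44.2e-6 / 2 = 6630.0 m

6630.0 m


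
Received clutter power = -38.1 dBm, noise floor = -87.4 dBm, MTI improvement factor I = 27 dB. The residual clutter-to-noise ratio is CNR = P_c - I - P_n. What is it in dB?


CNR = -38.1 - 27 - (-87.4) = 22.3 dB

22.3 dB


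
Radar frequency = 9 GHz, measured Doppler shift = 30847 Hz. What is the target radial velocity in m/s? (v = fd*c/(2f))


v = 30847 * 3e8 / (2 * 9000000000.0) = 514.1 m/s

514.1 m/s


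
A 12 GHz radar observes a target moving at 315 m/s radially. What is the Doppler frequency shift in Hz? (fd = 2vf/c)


fd = 2 * 315 * 12000000000.0 / 3e8 = 25200.0 Hz

25200.0 Hz


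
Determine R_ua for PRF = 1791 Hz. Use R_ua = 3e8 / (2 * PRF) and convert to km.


R_ua = 3e8 / (2 * 1791) = 83752.1 m = 83.8 km

83.8 km


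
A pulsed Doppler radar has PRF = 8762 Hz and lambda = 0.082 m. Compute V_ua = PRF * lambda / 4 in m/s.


V_ua = 8762 * 0.082 / 4 = 179.6 m/s

179.6 m/s


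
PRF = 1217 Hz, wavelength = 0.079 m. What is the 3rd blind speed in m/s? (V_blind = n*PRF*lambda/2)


V_blind = 3 * 1217 * 0.079 / 2 = 144.2 m/s

144.2 m/s


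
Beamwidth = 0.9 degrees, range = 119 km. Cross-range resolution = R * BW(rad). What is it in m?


BW_rad = 0.015707963
CR = 119000 * 0.015707963 = 1869.2 m

1869.2 m


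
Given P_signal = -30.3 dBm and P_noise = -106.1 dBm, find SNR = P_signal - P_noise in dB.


SNR = -30.3 - (-106.1) = 75.8 dB

75.8 dB


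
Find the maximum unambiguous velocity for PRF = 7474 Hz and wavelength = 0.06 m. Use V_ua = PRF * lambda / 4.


V_ua = 7474 * 0.06 / 4 = 112.1 m/s

112.1 m/s


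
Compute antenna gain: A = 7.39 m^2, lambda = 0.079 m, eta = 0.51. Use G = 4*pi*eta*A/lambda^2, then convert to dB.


G_linear = 4*pi*0.51*7.39/0.079^2 = 7588.75
G_dB = 10*log10(7588.75) = 38.8 dB

38.8 dB


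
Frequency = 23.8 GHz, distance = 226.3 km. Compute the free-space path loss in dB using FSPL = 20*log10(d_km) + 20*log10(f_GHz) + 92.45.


20*log10(226.3) = 47.09
20*log10(23.8) = 27.53
FSPL = 167.1 dB

167.1 dB


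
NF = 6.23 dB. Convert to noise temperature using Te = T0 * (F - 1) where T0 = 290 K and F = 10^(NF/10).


NF_lin = 10^(6.23/10) = 4.19759
Te = 290 * (4.19759 - 1) = 927.3 K

927.3 K


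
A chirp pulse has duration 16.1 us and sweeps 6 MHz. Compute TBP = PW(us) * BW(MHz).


TBP = 16.1 * 6 = 96.6

96.6
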